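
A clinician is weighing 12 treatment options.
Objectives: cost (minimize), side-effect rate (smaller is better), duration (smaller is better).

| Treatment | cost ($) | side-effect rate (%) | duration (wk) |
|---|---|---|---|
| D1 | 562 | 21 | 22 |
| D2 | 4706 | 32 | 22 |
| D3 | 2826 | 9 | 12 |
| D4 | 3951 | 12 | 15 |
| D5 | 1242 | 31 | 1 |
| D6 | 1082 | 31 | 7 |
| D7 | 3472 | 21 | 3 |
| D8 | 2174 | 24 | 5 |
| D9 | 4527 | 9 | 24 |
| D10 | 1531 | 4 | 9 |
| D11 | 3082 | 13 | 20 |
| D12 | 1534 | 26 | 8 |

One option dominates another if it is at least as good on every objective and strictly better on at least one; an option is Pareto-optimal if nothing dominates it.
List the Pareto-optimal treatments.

D1, D5, D6, D7, D8, D10, D12

D1: not dominated (best cost).
D2: dominated by D1 (cost 562≤4706, side-effect rate 21≤32, duration 22≤22).
D3: dominated by D10 (cost 1531≤2826, side-effect rate 4≤9, duration 9≤12).
D4: dominated by D3 (cost 2826≤3951, side-effect rate 9≤12, duration 12≤15).
D5: not dominated (best duration).
D6: not dominated.
D7: not dominated.
D8: not dominated.
D9: dominated by D3 (cost 2826≤4527, side-effect rate 9≤9, duration 12≤24).
D10: not dominated (best side-effect rate).
D11: dominated by D3 (cost 2826≤3082, side-effect rate 9≤13, duration 12≤20).
D12: not dominated.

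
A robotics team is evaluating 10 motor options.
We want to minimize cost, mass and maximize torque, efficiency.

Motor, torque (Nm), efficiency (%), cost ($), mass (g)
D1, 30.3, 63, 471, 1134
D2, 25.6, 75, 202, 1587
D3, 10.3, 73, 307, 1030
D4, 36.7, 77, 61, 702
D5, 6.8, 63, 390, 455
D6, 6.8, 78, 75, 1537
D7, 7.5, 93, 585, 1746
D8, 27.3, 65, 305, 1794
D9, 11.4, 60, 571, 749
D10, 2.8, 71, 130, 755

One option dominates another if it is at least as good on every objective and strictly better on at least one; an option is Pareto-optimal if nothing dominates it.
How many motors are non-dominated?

4

D1: dominated by D4 (torque 36.7≥30.3, efficiency 77≥63, cost 61≤471, mass 702≤1134).
D2: dominated by D4 (torque 36.7≥25.6, efficiency 77≥75, cost 61≤202, mass 702≤1587).
D3: dominated by D4 (torque 36.7≥10.3, efficiency 77≥73, cost 61≤307, mass 702≤1030).
D4: not dominated (best torque).
D5: not dominated (best mass).
D6: not dominated.
D7: not dominated (best efficiency).
D8: dominated by D4 (torque 36.7≥27.3, efficiency 77≥65, cost 61≤305, mass 702≤1794).
D9: dominated by D4 (torque 36.7≥11.4, efficiency 77≥60, cost 61≤571, mass 702≤749).
D10: dominated by D4 (torque 36.7≥2.8, efficiency 77≥71, cost 61≤130, mass 702≤755).
Pareto-optimal: D4, D5, D6, D7 → 4.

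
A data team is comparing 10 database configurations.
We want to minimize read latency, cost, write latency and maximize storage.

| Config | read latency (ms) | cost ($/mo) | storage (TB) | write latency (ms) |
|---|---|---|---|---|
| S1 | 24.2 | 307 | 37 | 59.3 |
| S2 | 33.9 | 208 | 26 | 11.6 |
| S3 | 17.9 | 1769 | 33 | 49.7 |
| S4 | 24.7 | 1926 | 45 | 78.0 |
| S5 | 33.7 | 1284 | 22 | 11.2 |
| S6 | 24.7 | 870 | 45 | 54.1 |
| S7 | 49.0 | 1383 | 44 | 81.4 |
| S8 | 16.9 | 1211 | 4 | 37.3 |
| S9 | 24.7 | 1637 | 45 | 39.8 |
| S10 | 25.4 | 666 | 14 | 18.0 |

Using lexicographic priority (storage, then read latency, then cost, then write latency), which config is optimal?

First maximize storage: best is 45, kept {S4, S6, S9}.
Then minimize read latency: best is 24.7, kept {S4, S6, S9}.
Then minimize cost: best is 870, kept {S6}.

S6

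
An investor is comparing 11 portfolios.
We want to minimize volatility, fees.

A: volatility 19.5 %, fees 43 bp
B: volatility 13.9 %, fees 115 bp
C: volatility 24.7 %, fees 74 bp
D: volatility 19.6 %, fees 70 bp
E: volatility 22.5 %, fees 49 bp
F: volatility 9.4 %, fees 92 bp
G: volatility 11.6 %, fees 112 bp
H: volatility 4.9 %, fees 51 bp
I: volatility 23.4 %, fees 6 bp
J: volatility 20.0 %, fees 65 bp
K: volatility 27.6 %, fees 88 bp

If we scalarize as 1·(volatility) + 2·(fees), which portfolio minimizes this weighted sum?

A: 1·19.5 + 2·43 = 105.5
B: 1·13.9 + 2·115 = 243.9
C: 1·24.7 + 2·74 = 172.7
D: 1·19.6 + 2·70 = 159.6
E: 1·22.5 + 2·49 = 120.5
F: 1·9.4 + 2·92 = 193.4
G: 1·11.6 + 2·112 = 235.6
H: 1·4.9 + 2·51 = 106.9
I: 1·23.4 + 2·6 = 35.4
J: 1·20.0 + 2·65 = 150.0
K: 1·27.6 + 2·88 = 203.6
Lowest: I at 35.4.

I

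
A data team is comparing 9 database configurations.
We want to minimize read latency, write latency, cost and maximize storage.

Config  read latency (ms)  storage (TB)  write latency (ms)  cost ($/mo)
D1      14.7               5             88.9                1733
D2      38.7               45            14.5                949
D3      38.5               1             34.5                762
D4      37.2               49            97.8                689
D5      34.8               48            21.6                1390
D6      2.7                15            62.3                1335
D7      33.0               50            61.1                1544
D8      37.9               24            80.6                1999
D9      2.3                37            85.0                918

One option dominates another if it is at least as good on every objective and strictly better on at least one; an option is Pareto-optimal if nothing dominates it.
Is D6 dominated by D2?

D2 vs D6: D2 is worse on read latency (38.7 vs 2.7), so it does not dominate D6.

No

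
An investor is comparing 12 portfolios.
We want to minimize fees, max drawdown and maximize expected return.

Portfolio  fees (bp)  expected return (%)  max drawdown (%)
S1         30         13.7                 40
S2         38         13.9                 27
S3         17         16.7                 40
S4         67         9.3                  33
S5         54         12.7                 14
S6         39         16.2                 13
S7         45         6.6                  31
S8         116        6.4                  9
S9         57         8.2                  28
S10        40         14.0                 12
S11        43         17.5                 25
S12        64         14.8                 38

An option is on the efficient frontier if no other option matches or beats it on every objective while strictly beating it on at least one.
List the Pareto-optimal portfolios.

S1: dominated by S3 (fees 17≤30, expected return 16.7≥13.7, max drawdown 40≤40).
S2: not dominated.
S3: not dominated (best fees).
S4: dominated by S2 (fees 38≤67, expected return 13.9≥9.3, max drawdown 27≤33).
S5: dominated by S6 (fees 39≤54, expected return 16.2≥12.7, max drawdown 13≤14).
S6: not dominated.
S7: dominated by S2 (fees 38≤45, expected return 13.9≥6.6, max drawdown 27≤31).
S8: not dominated (best max drawdown).
S9: dominated by S2 (fees 38≤57, expected return 13.9≥8.2, max drawdown 27≤28).
S10: not dominated.
S11: not dominated (best expected return).
S12: dominated by S6 (fees 39≤64, expected return 16.2≥14.8, max drawdown 13≤38).

S2, S3, S6, S8, S10, S11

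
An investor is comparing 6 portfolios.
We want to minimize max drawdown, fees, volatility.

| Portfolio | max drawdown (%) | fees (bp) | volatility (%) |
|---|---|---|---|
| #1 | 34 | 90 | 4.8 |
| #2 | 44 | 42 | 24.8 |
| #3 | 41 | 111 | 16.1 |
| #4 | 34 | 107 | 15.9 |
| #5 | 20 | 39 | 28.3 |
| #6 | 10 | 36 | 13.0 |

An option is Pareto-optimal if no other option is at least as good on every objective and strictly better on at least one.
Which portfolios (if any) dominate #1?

none

#2: worse on max drawdown (44 vs 34).
#3: worse on max drawdown (41 vs 34).
#4: worse on fees (107 vs 90).
#5: worse on volatility (28.3 vs 4.8).
#6: worse on volatility (13.0 vs 4.8).
No option dominates #1.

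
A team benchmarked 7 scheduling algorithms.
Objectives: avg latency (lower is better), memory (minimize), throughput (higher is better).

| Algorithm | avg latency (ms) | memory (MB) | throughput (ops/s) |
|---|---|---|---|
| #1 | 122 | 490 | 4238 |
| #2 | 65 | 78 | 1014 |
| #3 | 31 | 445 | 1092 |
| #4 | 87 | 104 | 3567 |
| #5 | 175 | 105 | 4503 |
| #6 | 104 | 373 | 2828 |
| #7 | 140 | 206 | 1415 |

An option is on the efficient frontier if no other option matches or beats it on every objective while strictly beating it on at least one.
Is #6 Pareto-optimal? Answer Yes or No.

No

#4 vs #6: avg latency 87≤104, memory 104≤373, throughput 3567≥2828 — #4 is at least as good on every objective and strictly better on at least one, so #4 dominates #6.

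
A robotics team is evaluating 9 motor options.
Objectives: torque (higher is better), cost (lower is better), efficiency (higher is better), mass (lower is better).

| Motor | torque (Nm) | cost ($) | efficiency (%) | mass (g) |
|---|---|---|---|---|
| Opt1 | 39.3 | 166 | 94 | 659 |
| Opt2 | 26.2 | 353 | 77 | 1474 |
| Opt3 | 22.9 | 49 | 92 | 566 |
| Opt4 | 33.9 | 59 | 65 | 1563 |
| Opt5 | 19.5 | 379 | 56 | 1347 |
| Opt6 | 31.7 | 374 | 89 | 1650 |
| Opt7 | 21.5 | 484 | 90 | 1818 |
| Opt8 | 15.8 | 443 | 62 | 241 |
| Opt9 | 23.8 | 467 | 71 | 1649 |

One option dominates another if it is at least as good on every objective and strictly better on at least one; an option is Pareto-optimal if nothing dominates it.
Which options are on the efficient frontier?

Opt1: not dominated (best torque).
Opt2: dominated by Opt1 (torque 39.3≥26.2, cost 166≤353, efficiency 94≥77, mass 659≤1474).
Opt3: not dominated (best cost).
Opt4: not dominated.
Opt5: dominated by Opt1 (torque 39.3≥19.5, cost 166≤379, efficiency 94≥56, mass 659≤1347).
Opt6: dominated by Opt1 (torque 39.3≥31.7, cost 166≤374, efficiency 94≥89, mass 659≤1650).
Opt7: dominated by Opt1 (torque 39.3≥21.5, cost 166≤484, efficiency 94≥90, mass 659≤1818).
Opt8: not dominated (best mass).
Opt9: dominated by Opt1 (torque 39.3≥23.8, cost 166≤467, efficiency 94≥71, mass 659≤1649).

Opt1, Opt3, Opt4, Opt8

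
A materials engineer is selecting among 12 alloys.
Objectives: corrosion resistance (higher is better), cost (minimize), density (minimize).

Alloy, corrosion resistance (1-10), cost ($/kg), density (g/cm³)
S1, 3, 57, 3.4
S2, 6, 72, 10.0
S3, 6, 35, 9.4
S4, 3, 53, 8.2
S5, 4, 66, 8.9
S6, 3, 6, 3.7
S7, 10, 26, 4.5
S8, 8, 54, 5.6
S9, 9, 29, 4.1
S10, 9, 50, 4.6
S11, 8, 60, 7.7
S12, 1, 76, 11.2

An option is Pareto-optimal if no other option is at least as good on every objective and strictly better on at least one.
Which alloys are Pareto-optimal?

S1: not dominated (best density).
S2: dominated by S3 (corrosion resistance 6≥6, cost 35≤72, density 9.4≤10.0).
S3: dominated by S7 (corrosion resistance 10≥6, cost 26≤35, density 4.5≤9.4).
S4: dominated by S6 (corrosion resistance 3≥3, cost 6≤53, density 3.7≤8.2).
S5: dominated by S7 (corrosion resistance 10≥4, cost 26≤66, density 4.5≤8.9).
S6: not dominated (best cost).
S7: not dominated (best corrosion resistance).
S8: dominated by S7 (corrosion resistance 10≥8, cost 26≤54, density 4.5≤5.6).
S9: not dominated.
S10: dominated by S7 (corrosion resistance 10≥9, cost 26≤50, density 4.5≤4.6).
S11: dominated by S7 (corrosion resistance 10≥8, cost 26≤60, density 4.5≤7.7).
S12: dominated by S1 (corrosion resistance 3≥1, cost 57≤76, density 3.4≤11.2).

S1, S6, S7, S9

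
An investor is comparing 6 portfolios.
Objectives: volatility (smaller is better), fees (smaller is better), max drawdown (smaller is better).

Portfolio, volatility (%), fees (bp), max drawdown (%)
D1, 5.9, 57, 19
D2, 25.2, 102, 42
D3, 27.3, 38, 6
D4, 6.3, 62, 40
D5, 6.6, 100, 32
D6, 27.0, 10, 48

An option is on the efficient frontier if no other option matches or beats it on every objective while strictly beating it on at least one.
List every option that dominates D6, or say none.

none

D1: worse on fees (57 vs 10).
D2: worse on fees (102 vs 10).
D3: worse on volatility (27.3 vs 27.0).
D4: worse on fees (62 vs 10).
D5: worse on fees (100 vs 10).
No option dominates D6.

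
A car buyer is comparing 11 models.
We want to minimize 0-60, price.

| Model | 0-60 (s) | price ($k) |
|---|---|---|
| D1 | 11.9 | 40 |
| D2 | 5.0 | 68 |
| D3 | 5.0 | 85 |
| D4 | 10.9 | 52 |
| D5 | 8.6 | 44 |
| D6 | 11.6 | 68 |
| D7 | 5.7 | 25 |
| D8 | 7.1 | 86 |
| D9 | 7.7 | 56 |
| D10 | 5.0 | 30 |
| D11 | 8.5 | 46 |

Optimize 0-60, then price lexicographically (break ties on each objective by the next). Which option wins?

D10

First minimize 0-60: best is 5.0, kept {D2, D3, D10}.
Then minimize price: best is 30, kept {D10}.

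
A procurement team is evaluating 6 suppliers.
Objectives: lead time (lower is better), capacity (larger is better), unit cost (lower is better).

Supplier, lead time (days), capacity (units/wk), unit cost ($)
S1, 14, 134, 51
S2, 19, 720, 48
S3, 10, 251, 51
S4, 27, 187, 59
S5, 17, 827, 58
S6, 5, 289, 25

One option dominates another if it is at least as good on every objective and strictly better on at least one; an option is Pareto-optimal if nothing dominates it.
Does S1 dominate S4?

S1 vs S4: S1 is worse on capacity (134 vs 187), so it does not dominate S4.

No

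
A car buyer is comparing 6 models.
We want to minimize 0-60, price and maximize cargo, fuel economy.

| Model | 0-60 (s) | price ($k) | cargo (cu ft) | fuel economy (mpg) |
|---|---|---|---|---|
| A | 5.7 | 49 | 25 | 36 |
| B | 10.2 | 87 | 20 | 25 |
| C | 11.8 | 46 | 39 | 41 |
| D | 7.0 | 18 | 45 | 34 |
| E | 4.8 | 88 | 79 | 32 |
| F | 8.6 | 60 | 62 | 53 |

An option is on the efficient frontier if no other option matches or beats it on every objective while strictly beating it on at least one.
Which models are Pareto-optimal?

A: not dominated.
B: dominated by A (0-60 5.7≤10.2, price 49≤87, cargo 25≥20, fuel economy 36≥25).
C: not dominated.
D: not dominated (best price).
E: not dominated (best 0-60).
F: not dominated (best fuel economy).

A, C, D, E, F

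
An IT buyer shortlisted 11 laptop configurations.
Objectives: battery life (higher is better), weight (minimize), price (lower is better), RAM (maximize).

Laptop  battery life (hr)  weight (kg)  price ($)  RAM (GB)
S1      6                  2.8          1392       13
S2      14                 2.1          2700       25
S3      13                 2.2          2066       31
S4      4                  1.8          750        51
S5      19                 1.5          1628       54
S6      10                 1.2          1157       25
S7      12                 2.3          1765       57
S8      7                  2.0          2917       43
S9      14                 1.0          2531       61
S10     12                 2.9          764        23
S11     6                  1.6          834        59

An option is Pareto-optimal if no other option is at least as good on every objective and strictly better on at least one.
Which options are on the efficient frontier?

S1: dominated by S6 (battery life 10≥6, weight 1.2≤2.8, price 1157≤1392, RAM 25≥13).
S2: dominated by S5 (battery life 19≥14, weight 1.5≤2.1, price 1628≤2700, RAM 54≥25).
S3: dominated by S5 (battery life 19≥13, weight 1.5≤2.2, price 1628≤2066, RAM 54≥31).
S4: not dominated (best price).
S5: not dominated (best battery life).
S6: not dominated.
S7: not dominated.
S8: dominated by S5 (battery life 19≥7, weight 1.5≤2.0, price 1628≤2917, RAM 54≥43).
S9: not dominated (best weight).
S10: not dominated.
S11: not dominated.

S4, S5, S6, S7, S9, S10, S11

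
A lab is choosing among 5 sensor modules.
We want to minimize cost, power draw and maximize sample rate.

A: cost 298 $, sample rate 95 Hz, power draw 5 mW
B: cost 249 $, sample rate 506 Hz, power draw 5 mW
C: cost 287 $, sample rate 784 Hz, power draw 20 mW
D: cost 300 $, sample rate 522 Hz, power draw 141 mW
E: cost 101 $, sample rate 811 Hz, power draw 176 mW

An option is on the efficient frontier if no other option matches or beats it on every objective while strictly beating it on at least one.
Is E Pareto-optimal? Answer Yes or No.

A: worse on cost (298 vs 101).
B: worse on cost (249 vs 101).
C: worse on cost (287 vs 101).
D: worse on cost (300 vs 101).
No option is at least as good as E on every objective and strictly better on one.

Yes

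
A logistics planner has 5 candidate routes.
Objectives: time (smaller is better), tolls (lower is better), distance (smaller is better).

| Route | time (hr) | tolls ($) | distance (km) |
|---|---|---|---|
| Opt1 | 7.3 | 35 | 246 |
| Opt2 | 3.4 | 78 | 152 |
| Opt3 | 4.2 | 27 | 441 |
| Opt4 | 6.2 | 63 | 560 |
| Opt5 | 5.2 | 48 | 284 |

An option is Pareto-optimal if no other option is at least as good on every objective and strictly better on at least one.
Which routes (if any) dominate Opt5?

Opt1: worse on time (7.3 vs 5.2).
Opt2: worse on tolls (78 vs 48).
Opt3: worse on distance (441 vs 284).
Opt4: worse on time (6.2 vs 5.2).
No option dominates Opt5.

none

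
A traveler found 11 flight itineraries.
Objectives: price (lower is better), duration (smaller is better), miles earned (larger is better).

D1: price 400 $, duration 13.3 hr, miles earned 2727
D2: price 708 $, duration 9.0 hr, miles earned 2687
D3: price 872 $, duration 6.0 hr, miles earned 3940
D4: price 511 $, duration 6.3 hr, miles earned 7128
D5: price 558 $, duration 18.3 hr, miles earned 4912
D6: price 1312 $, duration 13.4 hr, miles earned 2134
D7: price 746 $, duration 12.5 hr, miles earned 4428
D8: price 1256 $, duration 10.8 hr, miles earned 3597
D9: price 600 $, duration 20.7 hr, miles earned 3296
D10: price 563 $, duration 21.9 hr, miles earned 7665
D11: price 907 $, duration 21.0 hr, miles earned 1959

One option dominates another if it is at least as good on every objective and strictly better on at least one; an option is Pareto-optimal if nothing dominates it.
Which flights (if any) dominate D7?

D4

D4: price 511≤746, duration 6.3≤12.5, miles earned 7128≥4428 — dominates D7.
Others (D1, D2, D3, D5, D6, D8, D9, D10, D11) are each worse than D7 on at least one objective.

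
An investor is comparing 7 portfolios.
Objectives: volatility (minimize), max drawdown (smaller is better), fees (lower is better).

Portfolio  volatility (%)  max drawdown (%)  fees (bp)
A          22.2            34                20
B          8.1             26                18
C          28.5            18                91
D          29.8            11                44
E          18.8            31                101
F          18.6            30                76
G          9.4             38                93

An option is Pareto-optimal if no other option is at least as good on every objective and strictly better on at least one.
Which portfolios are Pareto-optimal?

B, C, D

A: dominated by B (volatility 8.1≤22.2, max drawdown 26≤34, fees 18≤20).
B: not dominated (best volatility).
C: not dominated.
D: not dominated (best max drawdown).
E: dominated by B (volatility 8.1≤18.8, max drawdown 26≤31, fees 18≤101).
F: dominated by B (volatility 8.1≤18.6, max drawdown 26≤30, fees 18≤76).
G: dominated by B (volatility 8.1≤9.4, max drawdown 26≤38, fees 18≤93).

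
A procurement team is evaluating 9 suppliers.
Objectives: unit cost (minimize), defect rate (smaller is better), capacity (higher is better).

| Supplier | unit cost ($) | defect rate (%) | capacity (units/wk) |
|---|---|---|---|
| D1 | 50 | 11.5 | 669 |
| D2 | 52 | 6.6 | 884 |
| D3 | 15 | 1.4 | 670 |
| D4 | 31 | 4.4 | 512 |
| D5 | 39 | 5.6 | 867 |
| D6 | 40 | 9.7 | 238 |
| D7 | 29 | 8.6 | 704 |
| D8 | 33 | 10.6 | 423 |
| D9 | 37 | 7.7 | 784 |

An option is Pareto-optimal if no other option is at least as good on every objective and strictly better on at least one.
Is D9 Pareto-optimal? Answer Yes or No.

Yes

D1: worse on unit cost (50 vs 37).
D2: worse on unit cost (52 vs 37).
D3: worse on capacity (670 vs 784).
D4: worse on capacity (512 vs 784).
D5: worse on unit cost (39 vs 37).
D6: worse on unit cost (40 vs 37).
D7: worse on defect rate (8.6 vs 7.7).
D8: worse on defect rate (10.6 vs 7.7).
No option is at least as good as D9 on every objective and strictly better on one.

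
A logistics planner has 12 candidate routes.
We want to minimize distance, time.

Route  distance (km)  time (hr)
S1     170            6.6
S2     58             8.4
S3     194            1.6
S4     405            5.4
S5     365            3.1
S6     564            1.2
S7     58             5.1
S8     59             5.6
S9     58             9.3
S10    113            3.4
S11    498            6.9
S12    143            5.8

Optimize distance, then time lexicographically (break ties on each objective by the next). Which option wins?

S7

First minimize distance: best is 58, kept {S2, S7, S9}.
Then minimize time: best is 5.1, kept {S7}.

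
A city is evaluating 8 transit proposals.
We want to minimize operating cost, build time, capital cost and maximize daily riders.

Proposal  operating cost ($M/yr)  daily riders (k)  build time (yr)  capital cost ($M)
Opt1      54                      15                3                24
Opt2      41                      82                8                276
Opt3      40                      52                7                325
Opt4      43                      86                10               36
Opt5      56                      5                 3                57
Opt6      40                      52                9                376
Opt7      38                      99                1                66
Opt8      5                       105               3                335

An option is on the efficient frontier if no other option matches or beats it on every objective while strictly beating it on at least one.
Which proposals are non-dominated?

Opt1, Opt4, Opt7, Opt8

Opt1: not dominated (best capital cost).
Opt2: dominated by Opt7 (operating cost 38≤41, daily riders 99≥82, build time 1≤8, capital cost 66≤276).
Opt3: dominated by Opt7 (operating cost 38≤40, daily riders 99≥52, build time 1≤7, capital cost 66≤325).
Opt4: not dominated.
Opt5: dominated by Opt1 (operating cost 54≤56, daily riders 15≥5, build time 3≤3, capital cost 24≤57).
Opt6: dominated by Opt3 (operating cost 40≤40, daily riders 52≥52, build time 7≤9, capital cost 325≤376).
Opt7: not dominated (best build time).
Opt8: not dominated (best operating cost).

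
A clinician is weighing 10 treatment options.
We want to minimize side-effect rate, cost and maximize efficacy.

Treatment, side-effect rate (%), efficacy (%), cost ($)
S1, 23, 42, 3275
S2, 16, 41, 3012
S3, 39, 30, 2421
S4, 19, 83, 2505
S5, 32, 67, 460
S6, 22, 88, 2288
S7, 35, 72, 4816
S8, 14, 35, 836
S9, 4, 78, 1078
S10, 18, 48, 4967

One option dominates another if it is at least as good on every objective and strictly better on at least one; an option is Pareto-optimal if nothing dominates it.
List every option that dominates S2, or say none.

S9

S9: side-effect rate 4≤16, efficacy 78≥41, cost 1078≤3012 — dominates S2.
Others (S1, S3, S4, S5, S6, S7, S8, S10) are each worse than S2 on at least one objective.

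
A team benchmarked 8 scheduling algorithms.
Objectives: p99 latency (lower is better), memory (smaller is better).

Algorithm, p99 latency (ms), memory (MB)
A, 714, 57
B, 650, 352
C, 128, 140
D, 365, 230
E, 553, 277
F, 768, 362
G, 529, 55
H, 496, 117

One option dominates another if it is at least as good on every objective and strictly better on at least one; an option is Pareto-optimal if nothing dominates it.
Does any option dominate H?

A: worse on p99 latency (714 vs 496).
B: worse on p99 latency (650 vs 496).
C: worse on memory (140 vs 117).
D: worse on memory (230 vs 117).
E: worse on p99 latency (553 vs 496).
F: worse on p99 latency (768 vs 496).
G: worse on p99 latency (529 vs 496).
No option is at least as good as H on every objective and strictly better on one.

No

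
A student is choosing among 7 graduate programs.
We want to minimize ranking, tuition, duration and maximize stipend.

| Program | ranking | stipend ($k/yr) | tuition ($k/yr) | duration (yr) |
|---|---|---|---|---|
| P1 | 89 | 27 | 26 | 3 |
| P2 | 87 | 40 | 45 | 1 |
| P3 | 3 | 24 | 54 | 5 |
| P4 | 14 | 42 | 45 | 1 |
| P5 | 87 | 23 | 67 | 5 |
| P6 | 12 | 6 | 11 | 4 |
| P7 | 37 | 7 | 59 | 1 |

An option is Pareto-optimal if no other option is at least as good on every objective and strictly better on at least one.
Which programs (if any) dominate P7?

P4

P4: ranking 14≤37, stipend 42≥7, tuition 45≤59, duration 1≤1 — dominates P7.
Others (P1, P2, P3, P5, P6) are each worse than P7 on at least one objective.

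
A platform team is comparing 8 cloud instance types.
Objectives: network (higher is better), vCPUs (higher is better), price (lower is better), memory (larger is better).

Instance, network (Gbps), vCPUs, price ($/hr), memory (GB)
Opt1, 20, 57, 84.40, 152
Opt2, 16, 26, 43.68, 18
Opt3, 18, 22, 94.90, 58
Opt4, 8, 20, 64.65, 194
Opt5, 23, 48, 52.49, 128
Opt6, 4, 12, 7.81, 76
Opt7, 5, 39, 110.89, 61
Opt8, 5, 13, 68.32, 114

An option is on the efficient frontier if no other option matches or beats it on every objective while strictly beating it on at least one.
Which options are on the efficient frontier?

Opt1, Opt2, Opt4, Opt5, Opt6

Opt1: not dominated (best vCPUs).
Opt2: not dominated.
Opt3: dominated by Opt1 (network 20≥18, vCPUs 57≥22, price 84.40≤94.90, memory 152≥58).
Opt4: not dominated (best memory).
Opt5: not dominated (best network).
Opt6: not dominated (best price).
Opt7: dominated by Opt1 (network 20≥5, vCPUs 57≥39, price 84.40≤110.89, memory 152≥61).
Opt8: dominated by Opt4 (network 8≥5, vCPUs 20≥13, price 64.65≤68.32, memory 194≥114).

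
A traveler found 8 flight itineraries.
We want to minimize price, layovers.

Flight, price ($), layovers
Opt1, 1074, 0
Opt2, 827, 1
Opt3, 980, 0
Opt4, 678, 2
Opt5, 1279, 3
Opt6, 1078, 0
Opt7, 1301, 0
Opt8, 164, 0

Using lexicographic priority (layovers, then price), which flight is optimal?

Opt8

First minimize layovers: best is 0, kept {Opt1, Opt3, Opt6, Opt7, Opt8}.
Then minimize price: best is 164, kept {Opt8}.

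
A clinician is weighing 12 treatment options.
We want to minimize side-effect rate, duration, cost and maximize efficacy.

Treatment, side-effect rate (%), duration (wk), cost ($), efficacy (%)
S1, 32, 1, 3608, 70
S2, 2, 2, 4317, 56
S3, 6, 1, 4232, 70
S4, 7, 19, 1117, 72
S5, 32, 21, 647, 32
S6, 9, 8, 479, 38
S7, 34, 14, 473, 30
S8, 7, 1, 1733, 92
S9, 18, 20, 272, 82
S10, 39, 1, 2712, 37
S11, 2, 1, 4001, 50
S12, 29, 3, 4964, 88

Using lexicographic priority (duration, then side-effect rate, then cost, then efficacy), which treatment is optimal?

First minimize duration: best is 1, kept {S1, S3, S8, S10, S11}.
Then minimize side-effect rate: best is 2, kept {S11}.

S11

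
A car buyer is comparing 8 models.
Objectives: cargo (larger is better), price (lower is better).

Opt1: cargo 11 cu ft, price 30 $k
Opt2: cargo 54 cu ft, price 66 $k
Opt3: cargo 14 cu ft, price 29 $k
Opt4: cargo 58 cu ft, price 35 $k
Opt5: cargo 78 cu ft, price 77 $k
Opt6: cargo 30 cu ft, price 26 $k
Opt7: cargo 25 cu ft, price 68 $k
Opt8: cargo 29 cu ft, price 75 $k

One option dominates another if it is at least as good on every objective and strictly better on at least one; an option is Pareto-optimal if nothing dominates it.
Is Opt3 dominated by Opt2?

No

Opt2 vs Opt3: Opt2 is worse on price (66 vs 29), so it does not dominate Opt3.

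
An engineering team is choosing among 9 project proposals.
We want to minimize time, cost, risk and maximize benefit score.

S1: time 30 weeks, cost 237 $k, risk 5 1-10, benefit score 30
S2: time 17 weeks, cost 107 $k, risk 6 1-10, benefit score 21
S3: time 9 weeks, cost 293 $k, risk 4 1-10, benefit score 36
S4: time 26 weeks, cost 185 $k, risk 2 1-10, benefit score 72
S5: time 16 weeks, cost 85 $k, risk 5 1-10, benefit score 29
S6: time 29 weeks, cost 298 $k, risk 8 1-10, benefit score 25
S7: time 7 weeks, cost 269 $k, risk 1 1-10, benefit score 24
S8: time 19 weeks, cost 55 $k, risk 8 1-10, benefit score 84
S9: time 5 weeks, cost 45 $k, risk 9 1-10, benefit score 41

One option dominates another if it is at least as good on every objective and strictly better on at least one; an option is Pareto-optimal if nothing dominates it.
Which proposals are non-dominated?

S1: dominated by S4 (time 26≤30, cost 185≤237, risk 2≤5, benefit score 72≥30).
S2: dominated by S5 (time 16≤17, cost 85≤107, risk 5≤6, benefit score 29≥21).
S3: not dominated.
S4: not dominated.
S5: not dominated.
S6: dominated by S3 (time 9≤29, cost 293≤298, risk 4≤8, benefit score 36≥25).
S7: not dominated (best risk).
S8: not dominated (best benefit score).
S9: not dominated (best time).

S3, S4, S5, S7, S8, S9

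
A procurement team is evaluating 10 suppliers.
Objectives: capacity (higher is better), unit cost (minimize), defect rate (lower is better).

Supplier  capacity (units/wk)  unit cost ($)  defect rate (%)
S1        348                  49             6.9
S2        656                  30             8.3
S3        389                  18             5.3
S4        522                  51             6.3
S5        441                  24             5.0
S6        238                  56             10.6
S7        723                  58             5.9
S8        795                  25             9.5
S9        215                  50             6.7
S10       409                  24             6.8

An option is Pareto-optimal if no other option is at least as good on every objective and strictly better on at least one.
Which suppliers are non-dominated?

S2, S3, S4, S5, S7, S8

S1: dominated by S3 (capacity 389≥348, unit cost 18≤49, defect rate 5.3≤6.9).
S2: not dominated.
S3: not dominated (best unit cost).
S4: not dominated.
S5: not dominated (best defect rate).
S6: dominated by S1 (capacity 348≥238, unit cost 49≤56, defect rate 6.9≤10.6).
S7: not dominated.
S8: not dominated (best capacity).
S9: dominated by S3 (capacity 389≥215, unit cost 18≤50, defect rate 5.3≤6.7).
S10: dominated by S5 (capacity 441≥409, unit cost 24≤24, defect rate 5.0≤6.8).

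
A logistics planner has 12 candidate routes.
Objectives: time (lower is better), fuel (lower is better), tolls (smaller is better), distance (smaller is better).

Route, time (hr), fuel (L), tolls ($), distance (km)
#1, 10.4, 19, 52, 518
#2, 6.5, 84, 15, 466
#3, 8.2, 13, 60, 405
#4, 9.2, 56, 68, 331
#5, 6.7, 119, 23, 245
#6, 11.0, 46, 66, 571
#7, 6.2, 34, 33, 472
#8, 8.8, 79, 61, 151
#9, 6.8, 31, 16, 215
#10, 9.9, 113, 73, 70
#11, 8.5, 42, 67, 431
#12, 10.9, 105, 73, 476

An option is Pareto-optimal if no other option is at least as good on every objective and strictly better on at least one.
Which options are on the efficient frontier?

#1, #2, #3, #5, #7, #8, #9, #10

#1: not dominated.
#2: not dominated (best tolls).
#3: not dominated (best fuel).
#4: dominated by #9 (time 6.8≤9.2, fuel 31≤56, tolls 16≤68, distance 215≤331).
#5: not dominated.
#6: dominated by #1 (time 10.4≤11.0, fuel 19≤46, tolls 52≤66, distance 518≤571).
#7: not dominated (best time).
#8: not dominated.
#9: not dominated.
#10: not dominated (best distance).
#11: dominated by #3 (time 8.2≤8.5, fuel 13≤42, tolls 60≤67, distance 405≤431).
#12: dominated by #2 (time 6.5≤10.9, fuel 84≤105, tolls 15≤73, distance 466≤476).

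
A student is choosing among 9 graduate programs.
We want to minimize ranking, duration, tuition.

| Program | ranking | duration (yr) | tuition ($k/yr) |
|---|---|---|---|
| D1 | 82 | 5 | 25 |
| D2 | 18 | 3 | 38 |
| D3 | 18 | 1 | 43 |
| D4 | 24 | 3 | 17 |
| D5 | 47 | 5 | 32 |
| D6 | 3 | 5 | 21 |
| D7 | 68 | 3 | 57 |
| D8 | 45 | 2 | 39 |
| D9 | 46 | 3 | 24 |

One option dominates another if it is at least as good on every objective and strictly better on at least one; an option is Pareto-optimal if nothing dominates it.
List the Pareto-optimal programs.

D1: dominated by D4 (ranking 24≤82, duration 3≤5, tuition 17≤25).
D2: not dominated.
D3: not dominated (best duration).
D4: not dominated (best tuition).
D5: dominated by D4 (ranking 24≤47, duration 3≤5, tuition 17≤32).
D6: not dominated (best ranking).
D7: dominated by D2 (ranking 18≤68, duration 3≤3, tuition 38≤57).
D8: not dominated.
D9: dominated by D4 (ranking 24≤46, duration 3≤3, tuition 17≤24).

D2, D3, D4, D6, D8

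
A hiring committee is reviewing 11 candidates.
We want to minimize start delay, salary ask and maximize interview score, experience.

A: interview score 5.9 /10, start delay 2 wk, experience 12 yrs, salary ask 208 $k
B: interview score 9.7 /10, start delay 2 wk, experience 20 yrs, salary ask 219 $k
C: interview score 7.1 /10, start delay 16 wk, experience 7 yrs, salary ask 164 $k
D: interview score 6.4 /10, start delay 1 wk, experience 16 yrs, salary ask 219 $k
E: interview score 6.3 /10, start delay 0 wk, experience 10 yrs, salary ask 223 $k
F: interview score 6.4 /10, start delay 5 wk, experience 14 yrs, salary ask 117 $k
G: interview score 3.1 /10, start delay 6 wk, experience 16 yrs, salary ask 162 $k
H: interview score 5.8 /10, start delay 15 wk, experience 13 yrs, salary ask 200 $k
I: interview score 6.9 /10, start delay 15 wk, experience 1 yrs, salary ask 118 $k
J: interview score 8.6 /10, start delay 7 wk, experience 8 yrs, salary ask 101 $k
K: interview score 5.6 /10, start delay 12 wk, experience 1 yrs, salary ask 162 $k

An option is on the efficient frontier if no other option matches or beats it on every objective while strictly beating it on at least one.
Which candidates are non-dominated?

A, B, D, E, F, G, J

A: not dominated.
B: not dominated (best interview score).
C: dominated by J (interview score 8.6≥7.1, start delay 7≤16, experience 8≥7, salary ask 101≤164).
D: not dominated.
E: not dominated (best start delay).
F: not dominated.
G: not dominated.
H: dominated by F (interview score 6.4≥5.8, start delay 5≤15, experience 14≥13, salary ask 117≤200).
I: dominated by J (interview score 8.6≥6.9, start delay 7≤15, experience 8≥1, salary ask 101≤118).
J: not dominated (best salary ask).
K: dominated by F (interview score 6.4≥5.6, start delay 5≤12, experience 14≥1, salary ask 117≤162).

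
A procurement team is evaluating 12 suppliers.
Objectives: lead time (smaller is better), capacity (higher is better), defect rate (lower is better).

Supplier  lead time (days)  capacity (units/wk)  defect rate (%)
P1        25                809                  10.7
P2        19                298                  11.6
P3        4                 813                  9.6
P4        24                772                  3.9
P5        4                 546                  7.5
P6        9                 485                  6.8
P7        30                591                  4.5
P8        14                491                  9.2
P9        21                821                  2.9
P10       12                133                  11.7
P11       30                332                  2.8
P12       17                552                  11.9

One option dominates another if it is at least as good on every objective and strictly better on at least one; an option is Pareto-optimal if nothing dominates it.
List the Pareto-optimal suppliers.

P1: dominated by P3 (lead time 4≤25, capacity 813≥809, defect rate 9.6≤10.7).
P2: dominated by P3 (lead time 4≤19, capacity 813≥298, defect rate 9.6≤11.6).
P3: not dominated.
P4: dominated by P9 (lead time 21≤24, capacity 821≥772, defect rate 2.9≤3.9).
P5: not dominated.
P6: not dominated.
P7: dominated by P4 (lead time 24≤30, capacity 772≥591, defect rate 3.9≤4.5).
P8: dominated by P5 (lead time 4≤14, capacity 546≥491, defect rate 7.5≤9.2).
P9: not dominated (best capacity).
P10: dominated by P3 (lead time 4≤12, capacity 813≥133, defect rate 9.6≤11.7).
P11: not dominated (best defect rate).
P12: dominated by P3 (lead time 4≤17, capacity 813≥552, defect rate 9.6≤11.9).

P3, P5, P6, P9, P11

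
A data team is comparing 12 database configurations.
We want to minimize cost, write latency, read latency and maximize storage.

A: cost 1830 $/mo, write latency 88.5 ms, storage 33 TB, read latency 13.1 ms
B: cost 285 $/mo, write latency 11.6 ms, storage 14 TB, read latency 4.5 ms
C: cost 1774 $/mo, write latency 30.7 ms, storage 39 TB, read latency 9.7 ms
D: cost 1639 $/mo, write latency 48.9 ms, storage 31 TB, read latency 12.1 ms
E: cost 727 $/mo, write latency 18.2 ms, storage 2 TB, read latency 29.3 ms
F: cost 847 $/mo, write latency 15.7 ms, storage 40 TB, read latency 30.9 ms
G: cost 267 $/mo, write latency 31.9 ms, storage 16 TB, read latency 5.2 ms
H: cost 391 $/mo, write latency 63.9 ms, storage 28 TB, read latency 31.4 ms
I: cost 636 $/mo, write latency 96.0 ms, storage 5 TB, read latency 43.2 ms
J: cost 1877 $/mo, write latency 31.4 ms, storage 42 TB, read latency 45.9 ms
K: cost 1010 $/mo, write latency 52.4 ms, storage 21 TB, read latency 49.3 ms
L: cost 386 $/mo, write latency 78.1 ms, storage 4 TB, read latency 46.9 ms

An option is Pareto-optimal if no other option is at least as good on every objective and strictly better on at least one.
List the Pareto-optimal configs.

B, C, D, F, G, H, J

A: dominated by C (cost 1774≤1830, write latency 30.7≤88.5, storage 39≥33, read latency 9.7≤13.1).
B: not dominated (best write latency).
C: not dominated.
D: not dominated.
E: dominated by B (cost 285≤727, write latency 11.6≤18.2, storage 14≥2, read latency 4.5≤29.3).
F: not dominated.
G: not dominated (best cost).
H: not dominated.
I: dominated by B (cost 285≤636, write latency 11.6≤96.0, storage 14≥5, read latency 4.5≤43.2).
J: not dominated (best storage).
K: dominated by F (cost 847≤1010, write latency 15.7≤52.4, storage 40≥21, read latency 30.9≤49.3).
L: dominated by B (cost 285≤386, write latency 11.6≤78.1, storage 14≥4, read latency 4.5≤46.9).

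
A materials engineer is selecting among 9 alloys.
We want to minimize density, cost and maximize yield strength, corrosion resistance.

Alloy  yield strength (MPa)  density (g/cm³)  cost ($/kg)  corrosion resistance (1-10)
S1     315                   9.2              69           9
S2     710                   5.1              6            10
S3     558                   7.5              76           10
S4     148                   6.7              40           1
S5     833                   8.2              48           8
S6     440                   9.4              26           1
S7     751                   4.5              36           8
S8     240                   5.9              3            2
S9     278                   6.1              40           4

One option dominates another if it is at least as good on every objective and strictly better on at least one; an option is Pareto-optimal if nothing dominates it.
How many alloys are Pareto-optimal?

S1: dominated by S2 (yield strength 710≥315, density 5.1≤9.2, cost 6≤69, corrosion resistance 10≥9).
S2: not dominated.
S3: dominated by S2 (yield strength 710≥558, density 5.1≤7.5, cost 6≤76, corrosion resistance 10≥10).
S4: dominated by S2 (yield strength 710≥148, density 5.1≤6.7, cost 6≤40, corrosion resistance 10≥1).
S5: not dominated (best yield strength).
S6: dominated by S2 (yield strength 710≥440, density 5.1≤9.4, cost 6≤26, corrosion resistance 10≥1).
S7: not dominated (best density).
S8: not dominated (best cost).
S9: dominated by S2 (yield strength 710≥278, density 5.1≤6.1, cost 6≤40, corrosion resistance 10≥4).
Pareto-optimal: S2, S5, S7, S8 → 4.

4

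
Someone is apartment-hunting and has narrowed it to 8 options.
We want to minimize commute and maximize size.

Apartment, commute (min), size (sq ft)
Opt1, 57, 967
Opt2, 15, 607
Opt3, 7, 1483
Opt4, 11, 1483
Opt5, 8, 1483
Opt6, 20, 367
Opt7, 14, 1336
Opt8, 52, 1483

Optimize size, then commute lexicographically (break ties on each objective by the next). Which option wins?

Opt3

First maximize size: best is 1483, kept {Opt3, Opt4, Opt5, Opt8}.
Then minimize commute: best is 7, kept {Opt3}.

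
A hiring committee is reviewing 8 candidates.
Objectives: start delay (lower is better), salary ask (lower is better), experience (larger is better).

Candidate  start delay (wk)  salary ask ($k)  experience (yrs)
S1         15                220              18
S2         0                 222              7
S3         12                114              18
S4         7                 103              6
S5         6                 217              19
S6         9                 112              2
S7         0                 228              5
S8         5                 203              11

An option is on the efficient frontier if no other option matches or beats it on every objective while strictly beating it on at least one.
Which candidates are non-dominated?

S2, S3, S4, S5, S8

S1: dominated by S3 (start delay 12≤15, salary ask 114≤220, experience 18≥18).
S2: not dominated.
S3: not dominated.
S4: not dominated (best salary ask).
S5: not dominated (best experience).
S6: dominated by S4 (start delay 7≤9, salary ask 103≤112, experience 6≥2).
S7: dominated by S2 (start delay 0≤0, salary ask 222≤228, experience 7≥5).
S8: not dominated.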